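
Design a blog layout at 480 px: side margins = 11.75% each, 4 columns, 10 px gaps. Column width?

84.3 px

Margins: 11.75% × 480 = 56.4 px each, so content = 480 − 112.8 = 367.2 px.
4c + 3·10 = 367.2 → 4c = 337.2 → c = 84.3 px.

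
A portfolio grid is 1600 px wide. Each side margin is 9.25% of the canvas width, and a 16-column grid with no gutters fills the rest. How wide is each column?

Margins: 9.25% × 1600 = 148 px each, so content = 1600 − 296 = 1304 px.
16c = 1304 → c = 81.5 px.

81.5 px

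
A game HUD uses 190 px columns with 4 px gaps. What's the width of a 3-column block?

Span of 3: 3·190 + 2·4 = 570 + 8 = 578 px.

578 px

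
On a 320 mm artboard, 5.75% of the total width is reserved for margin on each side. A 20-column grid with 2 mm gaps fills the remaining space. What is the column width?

Each margin = 5.75% of 320 = 18.4 mm; content = 320 − 2·18.4 = 283.2 mm.
Subtracting 19 gaps of 2 leaves 245.2 for 20 columns, so c = 12.26 mm.

12.26 mm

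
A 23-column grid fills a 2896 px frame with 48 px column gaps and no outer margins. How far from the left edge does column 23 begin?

2816 px

23c + 22·48 = 2896 → 23c = 1840 → c = 80 px.
Before column 23: 22 columns + 22 column gaps.
Offset = 22·(80 + 48) = 22·128 = 2816 px.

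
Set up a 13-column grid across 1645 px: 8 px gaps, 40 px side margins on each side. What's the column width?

113 px

Take off 80 px of margins, leaving 1565 px.
13 columns + 12 gaps: 13c + 12·8 = 1565.
13c = 1565 − 96 = 1469, so c = 113 px.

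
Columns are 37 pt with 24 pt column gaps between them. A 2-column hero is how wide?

98 pt

Span of 2: 2·37 + 1·24 = 74 + 24 = 98 pt.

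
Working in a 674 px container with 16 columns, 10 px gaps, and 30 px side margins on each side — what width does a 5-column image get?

185 px

Take off 60 px of margins, leaving 614 px.
614 − 15·10 = 464; ÷16 gives c = 29 px.
5-column span = 5·29 + 4·10 = 185 px.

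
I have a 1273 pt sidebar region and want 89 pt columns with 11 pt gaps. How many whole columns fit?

Each extra column adds 89 + 11 = 100 pt.
(1273 + 11) / 100 = 12.84, so 12 columns fit.

12 columns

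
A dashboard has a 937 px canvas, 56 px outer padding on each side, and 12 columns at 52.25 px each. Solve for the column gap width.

Take off 112 px of margins, leaving 825 px.
Columns use 627 px, leaving 198 px across 11 column gaps = 18 px each.

18 px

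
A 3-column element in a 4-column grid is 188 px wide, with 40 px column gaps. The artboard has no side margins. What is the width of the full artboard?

188 − 2·40 = 108; ÷3 gives c = 36 px.
Artboard = 4·36 + 3·40 = 144 + 120 = 264 px.

264 px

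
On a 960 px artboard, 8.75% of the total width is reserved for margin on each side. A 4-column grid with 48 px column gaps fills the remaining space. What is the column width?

162 px

960 × (1 − 2·8.75%) = 960 × 82.5% = 792 px for the columns.
792 − 3·48 = 648; ÷4 gives c = 162 px.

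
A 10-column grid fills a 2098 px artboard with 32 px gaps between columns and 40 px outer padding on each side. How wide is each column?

173 px

Inside the margins: 2098 − 80 = 2018 px.
2018 − 9·32 = 1730; ÷10 gives c = 173 px.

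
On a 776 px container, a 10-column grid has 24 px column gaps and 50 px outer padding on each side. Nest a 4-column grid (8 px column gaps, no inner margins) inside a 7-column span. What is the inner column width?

Take off 100 px of margins, leaving 676 px.
10 columns + 9 column gaps: 10c + 9·24 = 676.
10c = 676 − 216 = 460, so c = 46 px.
Span of 7: 7·46 + 6·24 = 322 + 144 = 466 px.
466 − 3·8 = 442; ÷4 gives d = 110.5 px.

110.5 px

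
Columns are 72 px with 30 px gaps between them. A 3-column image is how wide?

276 px

3-column span = 3·72 + 2·30 = 276 px.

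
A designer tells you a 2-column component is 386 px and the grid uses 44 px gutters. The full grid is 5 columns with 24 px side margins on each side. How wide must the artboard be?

1079 px

2c + 1·44 = 386 → 2c = 342 → c = 171 px.
Artboard = 2·24 + 5·171 + 4·44 = 48 + 855 + 176 = 1079 px.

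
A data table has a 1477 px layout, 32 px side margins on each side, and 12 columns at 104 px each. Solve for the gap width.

15 px

Content width = 1477 − 2·32 = 1413 px.
12·104 + 11g = 1413 → 11g = 165 → g = 15 px.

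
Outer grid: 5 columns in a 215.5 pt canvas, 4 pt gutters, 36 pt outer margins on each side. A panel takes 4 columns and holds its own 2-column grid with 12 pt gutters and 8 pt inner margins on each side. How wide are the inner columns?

43 pt

Subtract both margins: 215.5 − 2·36 = 143.5 pt.
5 columns + 4 gutters: 5c + 4·4 = 143.5.
5c = 143.5 − 16 = 127.5, so c = 25.5 pt.
4-column span = 4·25.5 + 3·4 = 114 pt.
Inner content = 114 − 2·8 = 98 pt.
2d + 1·12 = 98 → 2d = 86 → d = 43 pt.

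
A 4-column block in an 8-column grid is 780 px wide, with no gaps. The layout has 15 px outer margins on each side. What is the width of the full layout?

1590 px

With no gaps, each column is 780/4 = 195 px.
Summing: 30 + 1560 = 1590 px.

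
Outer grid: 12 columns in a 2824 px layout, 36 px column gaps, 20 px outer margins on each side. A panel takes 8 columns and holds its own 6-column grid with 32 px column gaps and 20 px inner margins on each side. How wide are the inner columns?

Inside the margins: 2824 − 40 = 2784 px.
12c + 11·36 = 2784 → 12c = 2388 → c = 199 px.
8 columns plus 7 column gaps: 1592 + 252 = 1844 px.
Inner content = 1844 − 2·20 = 1804 px.
1804 − 5·32 = 1644; ÷6 gives d = 274 px.

274 px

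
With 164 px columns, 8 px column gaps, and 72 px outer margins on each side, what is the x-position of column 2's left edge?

Before column 2: the margin + 1 column + 1 column gap.
Offset = 72 + 1·(164 + 8) = 72 + 172 = 244 px.

244 px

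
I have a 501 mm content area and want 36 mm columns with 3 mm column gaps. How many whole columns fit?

12 columns

12 columns: 12·36 + 11·3 = 465 mm ≤ 501.
13 columns: 504 mm > 501. So 12.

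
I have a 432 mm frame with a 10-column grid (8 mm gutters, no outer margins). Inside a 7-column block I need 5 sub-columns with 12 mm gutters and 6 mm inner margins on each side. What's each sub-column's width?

48 mm

10c + 9·8 = 432 → 10c = 360 → c = 36 mm.
7 columns plus 6 gutters: 252 + 48 = 300 mm.
Inner content = 300 − 2·6 = 288 mm.
5d + 4·12 = 288 → 5d = 240 → d = 48 mm.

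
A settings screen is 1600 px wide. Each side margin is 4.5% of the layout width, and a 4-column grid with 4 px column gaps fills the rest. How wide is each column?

361 px

Margins: 4.5% × 1600 = 72 px each, so content = 1600 − 144 = 1456 px.
Subtracting 3 column gaps of 4 leaves 1444 for 4 columns, so c = 361 px.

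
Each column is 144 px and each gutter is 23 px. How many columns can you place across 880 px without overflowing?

5 columns

k columns need k·144 + (k−1)·23 = k·167 − 23.
k·167 − 23 ≤ 880 → k ≤ 903 / 167 ≈ 5.41, so k = 5.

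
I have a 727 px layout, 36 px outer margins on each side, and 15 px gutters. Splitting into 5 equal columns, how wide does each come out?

Take off 72 px of margins, leaving 655 px.
655 − 4·15 = 595; ÷5 gives c = 119 px.

119 px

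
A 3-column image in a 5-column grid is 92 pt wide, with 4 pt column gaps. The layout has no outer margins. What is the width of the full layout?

3 columns + 2 column gaps: 3c + 2·4 = 92.
3c = 92 − 8 = 84, so c = 28 pt.
Total width: 5·28 + 4·4 = 156 pt.

156 pt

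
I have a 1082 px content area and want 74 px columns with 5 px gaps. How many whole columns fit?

13 columns

Each extra column adds 74 + 5 = 79 px.
(1082 + 5) / 79 = 13.76, so 13 columns fit.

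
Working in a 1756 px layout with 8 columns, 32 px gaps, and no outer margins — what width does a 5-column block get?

1085.5 px

8c + 7·32 = 1756 → 8c = 1532 → c = 191.5 px.
Span of 5: 5·191.5 + 4·32 = 957.5 + 128 = 1085.5 px.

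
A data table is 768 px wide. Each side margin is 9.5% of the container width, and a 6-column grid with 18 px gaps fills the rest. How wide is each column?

768 × (1 − 2·9.5%) = 768 × 81% = 622.08 px for the columns.
622.08 − 5·18 = 532.08; ÷6 gives c = 88.68 px.

88.68 px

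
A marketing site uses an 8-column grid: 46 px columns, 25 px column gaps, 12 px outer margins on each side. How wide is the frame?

567 px

Total width: 2·12 + 8·46 + 7·25 = 567 px.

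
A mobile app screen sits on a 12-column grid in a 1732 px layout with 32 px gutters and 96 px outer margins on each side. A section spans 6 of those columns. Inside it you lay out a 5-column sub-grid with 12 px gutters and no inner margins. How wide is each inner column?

Inside the margins: 1732 − 192 = 1540 px.
12c + 11·32 = 1540 → 12c = 1188 → c = 99 px.
6 columns plus 5 gutters: 594 + 160 = 754 px.
754 − 4·12 = 706; ÷5 gives d = 141.2 px.

141.2 px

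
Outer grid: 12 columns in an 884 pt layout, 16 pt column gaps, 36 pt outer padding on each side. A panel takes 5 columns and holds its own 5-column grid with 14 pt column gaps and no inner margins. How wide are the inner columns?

Outer content = 884 − 2·36 = 812 pt.
12c + 11·16 = 812 → 12c = 636 → c = 53 pt.
5-column span = 5·53 + 4·16 = 329 pt.
Subtracting 4 column gaps of 14 leaves 273 for 5 columns, so d = 54.6 pt.

54.6 pt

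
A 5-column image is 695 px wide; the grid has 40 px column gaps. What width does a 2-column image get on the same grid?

254 px

5 columns + 4 column gaps: 5c + 4·40 = 695.
5c = 695 − 160 = 535, so c = 107 px.
Span of 2: 2·107 + 1·40 = 214 + 40 = 254 px.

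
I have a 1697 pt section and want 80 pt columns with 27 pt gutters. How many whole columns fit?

Each extra column adds 80 + 27 = 107 pt.
(1697 + 27) / 107 = 16.11, so 16 columns fit.

16 columns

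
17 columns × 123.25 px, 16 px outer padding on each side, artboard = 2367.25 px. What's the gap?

15 px

Subtract both margins: 2367.25 − 2·16 = 2335.25 px.
17·123.25 + 16g = 2335.25 → 16g = 240 → g = 15 px.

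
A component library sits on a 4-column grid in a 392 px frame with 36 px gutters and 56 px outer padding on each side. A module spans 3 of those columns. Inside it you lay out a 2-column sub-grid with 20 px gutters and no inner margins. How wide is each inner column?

90.5 px

Inside the margins: 392 − 112 = 280 px.
Subtracting 3 gutters of 36 leaves 172 for 4 columns, so c = 43 px.
3 columns plus 2 gutters: 129 + 72 = 201 px.
2 columns + 1 gutter: 2d + 1·20 = 201.
2d = 201 − 20 = 181, so d = 90.5 px.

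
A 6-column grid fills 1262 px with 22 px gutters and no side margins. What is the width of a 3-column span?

620 px

6 columns + 5 gutters: 6c + 5·22 = 1262.
6c = 1262 − 110 = 1152, so c = 192 px.
Span of 3: 3·192 + 2·22 = 576 + 44 = 620 px.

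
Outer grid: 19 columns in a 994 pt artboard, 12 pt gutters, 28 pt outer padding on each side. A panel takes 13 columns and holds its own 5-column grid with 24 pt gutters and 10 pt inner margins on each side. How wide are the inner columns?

104.4 pt

Outer content = 994 − 2·28 = 938 pt.
19 columns + 18 gutters: 19c + 18·12 = 938.
19c = 938 − 216 = 722, so c = 38 pt.
Span of 13: 13·38 + 12·12 = 494 + 144 = 638 pt.
Inner content = 638 − 2·10 = 618 pt.
5 columns + 4 gutters: 5d + 4·24 = 618.
5d = 618 − 96 = 522, so d = 104.4 pt.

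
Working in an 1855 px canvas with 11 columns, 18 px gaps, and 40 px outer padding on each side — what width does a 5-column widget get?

797 px

Content width = 1855 − 2·40 = 1775 px.
11c + 10·18 = 1775 → 11c = 1595 → c = 145 px.
5 columns plus 4 gaps: 725 + 72 = 797 px.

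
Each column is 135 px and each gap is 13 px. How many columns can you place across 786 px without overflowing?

5 columns

5 columns: 5·135 + 4·13 = 727 px ≤ 786.
6 columns: 875 px > 786. So 5.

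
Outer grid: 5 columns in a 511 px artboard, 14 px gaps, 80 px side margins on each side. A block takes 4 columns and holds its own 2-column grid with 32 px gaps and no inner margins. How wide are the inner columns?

123 px

Subtract both margins: 511 − 2·80 = 351 px.
Subtracting 4 gaps of 14 leaves 295 for 5 columns, so c = 59 px.
Span of 4: 4·59 + 3·14 = 236 + 42 = 278 px.
2d + 1·32 = 278 → 2d = 246 → d = 123 px.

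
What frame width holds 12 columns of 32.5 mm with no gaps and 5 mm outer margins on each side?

400 mm

Summing: 10 + 390 = 400 mm.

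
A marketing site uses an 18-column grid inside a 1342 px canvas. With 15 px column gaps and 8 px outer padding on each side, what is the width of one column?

Take off 16 px of margins, leaving 1326 px.
Subtracting 17 column gaps of 15 leaves 1071 for 18 columns, so c = 59.5 px.

59.5 px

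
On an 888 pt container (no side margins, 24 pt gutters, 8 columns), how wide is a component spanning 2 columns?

8c + 7·24 = 888 → 8c = 720 → c = 90 pt.
2-column span = 2·90 + 1·24 = 204 pt.

204 pt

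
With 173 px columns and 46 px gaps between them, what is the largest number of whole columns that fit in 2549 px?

11 columns

Each extra column adds 173 + 46 = 219 px.
(2549 + 46) / 219 = 11.85, so 11 columns fit.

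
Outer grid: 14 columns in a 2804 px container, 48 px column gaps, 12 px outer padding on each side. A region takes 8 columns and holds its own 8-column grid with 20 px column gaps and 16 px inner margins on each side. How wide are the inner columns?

174.5 px

Subtract both margins: 2804 − 2·12 = 2780 px.
2780 − 13·48 = 2156; ÷14 gives c = 154 px.
8 columns plus 7 column gaps: 1232 + 336 = 1568 px.
Inner content = 1568 − 2·16 = 1536 px.
8 columns + 7 column gaps: 8d + 7·20 = 1536.
8d = 1536 − 140 = 1396, so d = 174.5 px.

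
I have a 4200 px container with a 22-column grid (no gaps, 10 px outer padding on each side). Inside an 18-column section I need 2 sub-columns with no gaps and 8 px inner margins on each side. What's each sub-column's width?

1702 px

Outer content = 4200 − 2·10 = 4180 px.
With no gaps, each column is 4180/22 = 190 px.
18-column span = 18·190 = 3420 px.
Inner content = 3420 − 2·8 = 3404 px.
2d = 3404 → d = 1702 px.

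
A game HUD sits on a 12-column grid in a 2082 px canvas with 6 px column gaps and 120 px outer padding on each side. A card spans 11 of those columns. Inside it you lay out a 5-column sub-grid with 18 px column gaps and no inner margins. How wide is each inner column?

Subtract both margins: 2082 − 2·120 = 1842 px.
Subtracting 11 column gaps of 6 leaves 1776 for 12 columns, so c = 148 px.
11-column span = 11·148 + 10·6 = 1688 px.
Subtracting 4 column gaps of 18 leaves 1616 for 5 columns, so d = 323.2 px.

323.2 px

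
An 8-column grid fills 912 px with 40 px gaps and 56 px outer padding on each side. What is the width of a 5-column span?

485 px

Content width = 912 − 2·56 = 800 px.
8c + 7·40 = 800 → 8c = 520 → c = 65 px.
5-column span = 5·65 + 4·40 = 485 px.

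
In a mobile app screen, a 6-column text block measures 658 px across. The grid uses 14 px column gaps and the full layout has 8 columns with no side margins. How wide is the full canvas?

882 px

658 − 5·14 = 588; ÷6 gives c = 98 px.
Canvas = 8·98 + 7·14 = 784 + 98 = 882 px.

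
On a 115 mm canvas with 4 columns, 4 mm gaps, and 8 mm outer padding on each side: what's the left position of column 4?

Inside the margins: 115 − 16 = 99 mm.
99 − 3·4 = 87; ÷4 gives c = 21.75 mm.
Each column+gutter stride is 25.75 mm; 3 of them past the 8 mm margin is 8 + 77.25 = 85.25 mm.

85.25 mm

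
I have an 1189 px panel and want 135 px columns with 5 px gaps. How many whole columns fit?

Each extra column adds 135 + 5 = 140 px.
(1189 + 5) / 140 = 8.53, so 8 columns fit.

8 columns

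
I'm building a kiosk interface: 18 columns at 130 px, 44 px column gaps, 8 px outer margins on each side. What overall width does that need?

Adding margins, columns and gutters: 16 + 2340 + 748 = 3104 px.

3104 px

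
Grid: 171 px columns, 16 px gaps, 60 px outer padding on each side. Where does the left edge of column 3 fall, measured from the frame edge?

Before column 3: the margin + 2 columns + 2 gaps.
Offset = 60 + 2·(171 + 16) = 60 + 374 = 434 px.

434 px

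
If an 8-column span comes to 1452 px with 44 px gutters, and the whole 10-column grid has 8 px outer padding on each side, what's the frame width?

1842 px

Subtracting 7 gutters of 44 leaves 1144 for 8 columns, so c = 143 px.
Adding margins, columns and gutters: 16 + 1430 + 396 = 1842 px.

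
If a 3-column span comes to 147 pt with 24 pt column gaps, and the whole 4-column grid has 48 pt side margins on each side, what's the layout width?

3 columns + 2 column gaps: 3c + 2·24 = 147.
3c = 147 − 48 = 99, so c = 33 pt.
Total width: 2·48 + 4·33 + 3·24 = 300 pt.

300 pt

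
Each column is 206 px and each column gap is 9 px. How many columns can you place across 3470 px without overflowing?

16 columns: 16·206 + 15·9 = 3431 px ≤ 3470.
17 columns: 3646 px > 3470. So 16.

16 columns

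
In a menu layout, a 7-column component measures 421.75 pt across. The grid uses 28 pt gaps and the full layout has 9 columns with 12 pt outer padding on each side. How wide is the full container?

7c + 6·28 = 421.75 → 7c = 253.75 → c = 36.25 pt.
Adding margins, columns and gutters: 24 + 326.25 + 224 = 574.25 pt.

574.25 pt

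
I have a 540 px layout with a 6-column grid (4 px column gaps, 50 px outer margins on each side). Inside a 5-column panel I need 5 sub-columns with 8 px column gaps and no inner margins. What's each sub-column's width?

66.8 px

Take off 100 px of margins, leaving 440 px.
440 − 5·4 = 420; ÷6 gives c = 70 px.
5-column span = 5·70 + 4·4 = 366 px.
5d + 4·8 = 366 → 5d = 334 → d = 66.8 px.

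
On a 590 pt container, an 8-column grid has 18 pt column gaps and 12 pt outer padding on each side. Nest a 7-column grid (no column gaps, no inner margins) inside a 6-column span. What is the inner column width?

Subtract both margins: 590 − 2·12 = 566 pt.
566 − 7·18 = 440; ÷8 gives c = 55 pt.
6-column span = 6·55 + 5·18 = 420 pt.
420 / 7 = 60 pt per column.

60 pt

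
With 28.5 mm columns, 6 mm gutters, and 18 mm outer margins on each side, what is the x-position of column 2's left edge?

Each column+gutter stride is 34.5 mm; 1 of them past the 18 mm margin is 18 + 34.5 = 52.5 mm.

52.5 mm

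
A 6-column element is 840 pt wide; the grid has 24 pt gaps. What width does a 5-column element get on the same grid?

696 pt

840 − 5·24 = 720; ÷6 gives c = 120 pt.
Span of 5: 5·120 + 4·24 = 600 + 96 = 696 pt.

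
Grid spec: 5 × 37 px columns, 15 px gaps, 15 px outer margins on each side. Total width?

275 px

Adding margins, columns and gutters: 30 + 185 + 60 = 275 px.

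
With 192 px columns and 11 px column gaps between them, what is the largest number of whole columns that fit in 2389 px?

11 columns

k columns need k·192 + (k−1)·11 = k·203 − 11.
k·203 − 11 ≤ 2389 → k ≤ 2400 / 203 ≈ 11.82, so k = 11.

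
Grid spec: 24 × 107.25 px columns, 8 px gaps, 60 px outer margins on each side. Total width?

Adding margins, columns and gutters: 120 + 2574 + 184 = 2878 px.

2878 px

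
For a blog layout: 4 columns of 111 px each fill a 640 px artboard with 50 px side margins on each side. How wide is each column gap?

Take off 100 px of margins, leaving 540 px.
4 columns take 4·111 = 444 px; remaining 96 splits into 3 column gaps.
g = 96 / 3 = 32 px.

32 px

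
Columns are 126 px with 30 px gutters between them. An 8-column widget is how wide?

1218 px

Span of 8: 8·126 + 7·30 = 1008 + 210 = 1218 px.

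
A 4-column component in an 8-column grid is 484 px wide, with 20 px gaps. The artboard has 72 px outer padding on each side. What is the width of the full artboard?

Subtracting 3 gaps of 20 leaves 424 for 4 columns, so c = 106 px.
Total width: 2·72 + 8·106 + 7·20 = 1132 px.

1132 px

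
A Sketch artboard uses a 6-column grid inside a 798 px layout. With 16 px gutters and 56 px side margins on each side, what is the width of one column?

101 px

Subtract both margins: 798 − 2·56 = 686 px.
Subtracting 5 gutters of 16 leaves 606 for 6 columns, so c = 101 px.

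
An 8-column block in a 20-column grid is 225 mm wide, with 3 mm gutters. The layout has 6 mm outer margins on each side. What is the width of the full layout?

579 mm

Subtracting 7 gutters of 3 leaves 204 for 8 columns, so c = 25.5 mm.
Adding margins, columns and gutters: 12 + 510 + 57 = 579 mm.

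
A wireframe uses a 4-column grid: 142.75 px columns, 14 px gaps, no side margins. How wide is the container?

613 px

Total width: 4·142.75 + 3·14 = 613 px.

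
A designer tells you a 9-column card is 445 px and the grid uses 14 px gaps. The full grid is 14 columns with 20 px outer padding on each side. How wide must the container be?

Subtracting 8 gaps of 14 leaves 333 for 9 columns, so c = 37 px.
Container = 2·20 + 14·37 + 13·14 = 40 + 518 + 182 = 740 px.

740 px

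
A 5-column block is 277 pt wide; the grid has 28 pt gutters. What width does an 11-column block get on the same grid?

643 pt

5 columns + 4 gutters: 5c + 4·28 = 277.
5c = 277 − 112 = 165, so c = 33 pt.
11 columns plus 10 gutters: 363 + 280 = 643 pt.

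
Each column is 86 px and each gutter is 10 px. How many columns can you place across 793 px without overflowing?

8 columns

k columns need k·86 + (k−1)·10 = k·96 − 10.
k·96 − 10 ≤ 793 → k ≤ 803 / 96 ≈ 8.36, so k = 8.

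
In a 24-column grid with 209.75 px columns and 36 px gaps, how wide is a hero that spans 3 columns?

Span of 3: 3·209.75 + 2·36 = 629.25 + 72 = 701.25 px.

701.25 px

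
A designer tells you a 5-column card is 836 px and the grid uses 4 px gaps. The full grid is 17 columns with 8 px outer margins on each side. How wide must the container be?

Subtracting 4 gaps of 4 leaves 820 for 5 columns, so c = 164 px.
Adding margins, columns and gutters: 16 + 2788 + 64 = 2868 px.

2868 px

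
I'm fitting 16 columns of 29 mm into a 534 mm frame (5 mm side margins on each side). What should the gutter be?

Take off 10 mm of margins, leaving 524 mm.
16 columns take 16·29 = 464 mm; remaining 60 splits into 15 gutters.
g = 60 / 15 = 4 mm.

4 mm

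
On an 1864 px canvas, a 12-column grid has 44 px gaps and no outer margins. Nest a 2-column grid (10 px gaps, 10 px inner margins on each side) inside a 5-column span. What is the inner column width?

12 columns + 11 gaps: 12c + 11·44 = 1864.
12c = 1864 − 484 = 1380, so c = 115 px.
Span of 5: 5·115 + 4·44 = 575 + 176 = 751 px.
Inner content = 751 − 2·10 = 731 px.
Subtracting 1 gap of 10 leaves 721 for 2 columns, so d = 360.5 px.

360.5 px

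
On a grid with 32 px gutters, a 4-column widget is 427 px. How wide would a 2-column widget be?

197.5 px

427 − 3·32 = 331; ÷4 gives c = 82.75 px.
Span of 2: 2·82.75 + 1·32 = 165.5 + 32 = 197.5 px.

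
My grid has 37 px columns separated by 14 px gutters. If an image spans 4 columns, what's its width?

190 px

4-column span = 4·37 + 3·14 = 190 px.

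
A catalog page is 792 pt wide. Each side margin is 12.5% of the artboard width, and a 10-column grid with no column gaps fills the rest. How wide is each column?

Each margin = 12.5% of 792 = 99 pt; content = 792 − 2·99 = 594 pt.
594 / 10 = 59.4 pt per column.

59.4 pt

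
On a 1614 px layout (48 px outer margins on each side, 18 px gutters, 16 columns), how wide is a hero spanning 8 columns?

Inside the margins: 1614 − 96 = 1518 px.
1518 − 15·18 = 1248; ÷16 gives c = 78 px.
8 columns plus 7 gutters: 624 + 126 = 750 px.

750 px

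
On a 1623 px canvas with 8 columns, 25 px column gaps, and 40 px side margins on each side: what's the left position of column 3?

Take off 80 px of margins, leaving 1543 px.
8 columns + 7 column gaps: 8c + 7·25 = 1543.
8c = 1543 − 175 = 1368, so c = 171 px.
Each column+gutter stride is 196 px; 2 of them past the 40 px margin is 40 + 392 = 432 px.

432 px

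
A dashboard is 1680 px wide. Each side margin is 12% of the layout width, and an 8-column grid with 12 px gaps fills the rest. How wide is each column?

Margins: 12% × 1680 = 201.6 px each, so content = 1680 − 403.2 = 1276.8 px.
8c + 7·12 = 1276.8 → 8c = 1192.8 → c = 149.1 px.

149.1 px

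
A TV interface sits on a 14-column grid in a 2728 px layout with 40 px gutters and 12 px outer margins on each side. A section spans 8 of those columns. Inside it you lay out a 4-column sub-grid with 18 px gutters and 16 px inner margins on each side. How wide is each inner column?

Outer content = 2728 − 2·12 = 2704 px.
Subtracting 13 gutters of 40 leaves 2184 for 14 columns, so c = 156 px.
8 columns plus 7 gutters: 1248 + 280 = 1528 px.
Inner content = 1528 − 2·16 = 1496 px.
4 columns + 3 gutters: 4d + 3·18 = 1496.
4d = 1496 − 54 = 1442, so d = 360.5 px.

360.5 px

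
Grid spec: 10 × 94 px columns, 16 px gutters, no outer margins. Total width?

Summing: 940 + 144 = 1084 px.

1084 px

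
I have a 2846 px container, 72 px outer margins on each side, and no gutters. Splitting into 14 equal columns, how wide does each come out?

193 px

Content width = 2846 − 2·72 = 2702 px.
2702 / 14 = 193 px per column.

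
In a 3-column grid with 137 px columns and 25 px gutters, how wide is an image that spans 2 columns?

299 px

2 columns plus 1 gutter: 274 + 25 = 299 px.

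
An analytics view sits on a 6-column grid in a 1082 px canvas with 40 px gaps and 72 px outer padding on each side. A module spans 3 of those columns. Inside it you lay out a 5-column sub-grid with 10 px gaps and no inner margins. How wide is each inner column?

81.8 px

Outer content = 1082 − 2·72 = 938 px.
938 − 5·40 = 738; ÷6 gives c = 123 px.
3-column span = 3·123 + 2·40 = 449 px.
5d + 4·10 = 449 → 5d = 409 → d = 81.8 px.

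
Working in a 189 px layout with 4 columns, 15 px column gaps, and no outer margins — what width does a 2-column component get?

87 px

Subtracting 3 column gaps of 15 leaves 144 for 4 columns, so c = 36 px.
2 columns plus 1 column gap: 72 + 15 = 87 px.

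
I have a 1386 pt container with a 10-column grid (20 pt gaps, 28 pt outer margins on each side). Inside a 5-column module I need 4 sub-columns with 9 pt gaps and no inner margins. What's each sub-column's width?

Outer content = 1386 − 2·28 = 1330 pt.
Subtracting 9 gaps of 20 leaves 1150 for 10 columns, so c = 115 pt.
Span of 5: 5·115 + 4·20 = 575 + 80 = 655 pt.
4d + 3·9 = 655 → 4d = 628 → d = 157 pt.

157 pt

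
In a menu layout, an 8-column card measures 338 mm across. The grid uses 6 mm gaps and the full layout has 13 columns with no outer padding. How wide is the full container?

8c + 7·6 = 338 → 8c = 296 → c = 37 mm.
Summing: 481 + 72 = 553 mm.

553 mm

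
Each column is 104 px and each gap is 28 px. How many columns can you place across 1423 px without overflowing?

10 columns

k columns need k·104 + (k−1)·28 = k·132 − 28.
k·132 − 28 ≤ 1423 → k ≤ 1451 / 132 ≈ 10.99, so k = 10.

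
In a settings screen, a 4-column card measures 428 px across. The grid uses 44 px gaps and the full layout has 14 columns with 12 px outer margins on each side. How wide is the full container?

4c + 3·44 = 428 → 4c = 296 → c = 74 px.
Adding margins, columns and gutters: 24 + 1036 + 572 = 1632 px.

1632 px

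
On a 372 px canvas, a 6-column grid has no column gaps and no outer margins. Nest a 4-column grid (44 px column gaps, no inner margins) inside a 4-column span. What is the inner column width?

29 px

With no column gaps, each column is 372/6 = 62 px.
4-column span = 4·62 = 248 px.
4 columns + 3 column gaps: 4d + 3·44 = 248.
4d = 248 − 132 = 116, so d = 29 px.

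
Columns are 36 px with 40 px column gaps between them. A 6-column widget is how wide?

416 px

6 columns plus 5 column gaps: 216 + 200 = 416 px.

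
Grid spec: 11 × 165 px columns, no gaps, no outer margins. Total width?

Summing: 1815 = 1815 px.

1815 px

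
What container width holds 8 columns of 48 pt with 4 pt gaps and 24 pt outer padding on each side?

Adding margins, columns and gutters: 48 + 384 + 28 = 460 pt.

460 pt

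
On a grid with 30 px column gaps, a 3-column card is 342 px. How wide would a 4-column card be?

3 columns + 2 column gaps: 3c + 2·30 = 342.
3c = 342 − 60 = 282, so c = 94 px.
Span of 4: 4·94 + 3·30 = 376 + 90 = 466 px.

466 px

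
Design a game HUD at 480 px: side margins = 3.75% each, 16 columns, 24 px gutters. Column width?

5.25 px

Margins: 3.75% × 480 = 18 px each, so content = 480 − 36 = 444 px.
Subtracting 15 gutters of 24 leaves 84 for 16 columns, so c = 5.25 px.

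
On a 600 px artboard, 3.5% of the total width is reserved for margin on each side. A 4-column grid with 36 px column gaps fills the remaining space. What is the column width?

112.5 px

Margins: 3.5% × 600 = 21 px each, so content = 600 − 42 = 558 px.
4c + 3·36 = 558 → 4c = 450 → c = 112.5 px.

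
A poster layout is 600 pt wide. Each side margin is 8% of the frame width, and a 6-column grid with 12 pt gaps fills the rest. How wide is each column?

74 pt

600 × (1 − 2·8%) = 600 × 84% = 504 pt for the columns.
6c + 5·12 = 504 → 6c = 444 → c = 74 pt.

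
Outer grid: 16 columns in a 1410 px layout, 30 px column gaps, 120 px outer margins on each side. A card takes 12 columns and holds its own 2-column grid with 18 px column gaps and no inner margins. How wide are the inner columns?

426 px

Inside the margins: 1410 − 240 = 1170 px.
1170 − 15·30 = 720; ÷16 gives c = 45 px.
12-column span = 12·45 + 11·30 = 870 px.
870 − 1·18 = 852; ÷2 gives d = 426 px.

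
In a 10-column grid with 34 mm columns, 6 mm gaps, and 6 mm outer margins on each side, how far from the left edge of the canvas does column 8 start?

286 mm

Before column 8: the margin + 7 columns + 7 gaps.
Offset = 6 + 7·(34 + 6) = 6 + 280 = 286 mm.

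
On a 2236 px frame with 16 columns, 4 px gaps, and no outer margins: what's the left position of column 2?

2236 − 15·4 = 2176; ÷16 gives c = 136 px.
No margin, so column 2 starts at 1·(column + gutter) = 1·140 = 140 px.

140 px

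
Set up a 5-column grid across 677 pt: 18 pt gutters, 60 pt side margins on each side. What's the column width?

97 pt

Inside the margins: 677 − 120 = 557 pt.
557 − 4·18 = 485; ÷5 gives c = 97 pt.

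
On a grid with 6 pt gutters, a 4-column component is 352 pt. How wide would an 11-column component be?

4 columns + 3 gutters: 4c + 3·6 = 352.
4c = 352 − 18 = 334, so c = 83.5 pt.
Span of 11: 11·83.5 + 10·6 = 918.5 + 60 = 978.5 pt.

978.5 pt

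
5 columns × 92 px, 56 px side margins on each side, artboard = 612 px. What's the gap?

10 px

Inside the margins: 612 − 112 = 500 px.
Columns use 460 px, leaving 40 px across 4 gaps = 10 px each.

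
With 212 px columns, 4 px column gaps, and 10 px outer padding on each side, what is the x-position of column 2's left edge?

Column 2 starts at margin + 1·(column + gutter) = 10 + 1·216 = 226 px.

226 px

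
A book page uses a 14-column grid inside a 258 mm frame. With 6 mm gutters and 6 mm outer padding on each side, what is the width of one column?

12 mm

Take off 12 mm of margins, leaving 246 mm.
Subtracting 13 gutters of 6 leaves 168 for 14 columns, so c = 12 mm.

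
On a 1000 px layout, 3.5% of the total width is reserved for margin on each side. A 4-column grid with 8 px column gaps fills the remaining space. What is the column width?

Each margin = 3.5% of 1000 = 35 px; content = 1000 − 2·35 = 930 px.
Subtracting 3 column gaps of 8 leaves 906 for 4 columns, so c = 226.5 px.

226.5 px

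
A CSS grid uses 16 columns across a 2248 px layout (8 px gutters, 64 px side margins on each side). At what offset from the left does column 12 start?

1527 px

Inside the margins: 2248 − 128 = 2120 px.
16c + 15·8 = 2120 → 16c = 2000 → c = 125 px.
Before column 12: the margin + 11 columns + 11 gutters.
Offset = 64 + 11·(125 + 8) = 64 + 1463 = 1527 px.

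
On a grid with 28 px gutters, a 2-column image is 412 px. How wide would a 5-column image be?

412 − 1·28 = 384; ÷2 gives c = 192 px.
Span of 5: 5·192 + 4·28 = 960 + 112 = 1072 px.

1072 px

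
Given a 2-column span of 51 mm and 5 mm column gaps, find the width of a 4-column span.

Subtracting 1 column gap of 5 leaves 46 for 2 columns, so c = 23 mm.
4-column span = 4·23 + 3·5 = 107 mm.

107 mm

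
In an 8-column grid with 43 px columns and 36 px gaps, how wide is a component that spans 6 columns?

438 px

Span of 6: 6·43 + 5·36 = 258 + 180 = 438 px.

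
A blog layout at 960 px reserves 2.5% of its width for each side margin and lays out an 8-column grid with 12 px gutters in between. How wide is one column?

103.5 px

Margins: 2.5% × 960 = 24 px each, so content = 960 − 48 = 912 px.
912 − 7·12 = 828; ÷8 gives c = 103.5 px.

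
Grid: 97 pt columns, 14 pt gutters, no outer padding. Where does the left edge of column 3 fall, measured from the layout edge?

Each column+gutter stride is 111 pt; with no margin, 2 of them is 222 pt.

222 pt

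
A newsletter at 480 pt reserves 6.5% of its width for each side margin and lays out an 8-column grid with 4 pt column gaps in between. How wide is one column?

480 × (1 − 2·6.5%) = 480 × 87% = 417.6 pt for the columns.
8c + 7·4 = 417.6 → 8c = 389.6 → c = 48.7 pt.

48.7 pt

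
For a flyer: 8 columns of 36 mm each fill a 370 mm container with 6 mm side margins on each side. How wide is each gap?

Take off 12 mm of margins, leaving 358 mm.
8 columns take 8·36 = 288 mm; remaining 70 splits into 7 gaps.
g = 70 / 7 = 10 mm.

10 mm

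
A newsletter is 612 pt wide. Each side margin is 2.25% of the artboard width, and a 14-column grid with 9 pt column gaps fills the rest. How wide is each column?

612 × (1 − 2·2.25%) = 612 × 95.5% = 584.46 pt for the columns.
Subtracting 13 column gaps of 9 leaves 467.46 for 14 columns, so c = 33.39 pt.

33.39 pt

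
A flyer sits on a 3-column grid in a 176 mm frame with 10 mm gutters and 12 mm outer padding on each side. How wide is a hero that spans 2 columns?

98 mm

Inside the margins: 176 − 24 = 152 mm.
3 columns + 2 gutters: 3c + 2·10 = 152.
3c = 152 − 20 = 132, so c = 44 mm.
2 columns plus 1 gutter: 88 + 10 = 98 mm.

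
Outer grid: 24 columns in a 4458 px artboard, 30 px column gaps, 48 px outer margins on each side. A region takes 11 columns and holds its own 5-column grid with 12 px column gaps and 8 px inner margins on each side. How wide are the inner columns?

383.8 px

Take off 96 px of margins, leaving 4362 px.
24c + 23·30 = 4362 → 24c = 3672 → c = 153 px.
11-column span = 11·153 + 10·30 = 1983 px.
Inner content = 1983 − 2·8 = 1967 px.
Subtracting 4 column gaps of 12 leaves 1919 for 5 columns, so d = 383.8 px.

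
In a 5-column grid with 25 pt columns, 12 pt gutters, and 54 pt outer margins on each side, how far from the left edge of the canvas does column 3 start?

Before column 3: the margin + 2 columns + 2 gutters.
Offset = 54 + 2·(25 + 12) = 54 + 74 = 128 pt.

128 pt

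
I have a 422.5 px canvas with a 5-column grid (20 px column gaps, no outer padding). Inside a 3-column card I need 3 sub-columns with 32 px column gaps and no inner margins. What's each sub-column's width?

422.5 − 4·20 = 342.5; ÷5 gives c = 68.5 px.
3 columns plus 2 column gaps: 205.5 + 40 = 245.5 px.
3d + 2·32 = 245.5 → 3d = 181.5 → d = 60.5 px.

60.5 px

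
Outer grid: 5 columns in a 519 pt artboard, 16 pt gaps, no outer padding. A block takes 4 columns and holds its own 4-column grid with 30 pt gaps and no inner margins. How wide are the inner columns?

80.5 pt

Subtracting 4 gaps of 16 leaves 455 for 5 columns, so c = 91 pt.
Span of 4: 4·91 + 3·16 = 364 + 48 = 412 pt.
Subtracting 3 gaps of 30 leaves 322 for 4 columns, so d = 80.5 pt.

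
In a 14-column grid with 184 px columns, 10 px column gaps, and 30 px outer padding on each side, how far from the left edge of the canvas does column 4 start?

Before column 4: the margin + 3 columns + 3 column gaps.
Offset = 30 + 3·(184 + 10) = 30 + 582 = 612 px.

612 px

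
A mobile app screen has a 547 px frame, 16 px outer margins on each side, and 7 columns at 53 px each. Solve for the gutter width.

24 px

Content width = 547 − 2·16 = 515 px.
7·53 + 6g = 515 → 6g = 144 → g = 24 px.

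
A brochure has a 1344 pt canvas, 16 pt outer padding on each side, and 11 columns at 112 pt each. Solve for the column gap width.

8 pt

Inside the margins: 1344 − 32 = 1312 pt.
11·112 + 10g = 1312 → 10g = 80 → g = 8 pt.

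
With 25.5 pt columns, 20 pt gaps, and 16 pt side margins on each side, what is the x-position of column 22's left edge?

971.5 pt

Column 22 starts at margin + 21·(column + gutter) = 16 + 21·45.5 = 971.5 pt.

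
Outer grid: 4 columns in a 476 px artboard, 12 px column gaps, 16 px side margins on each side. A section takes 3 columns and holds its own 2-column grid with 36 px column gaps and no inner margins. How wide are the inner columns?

Outer content = 476 − 2·16 = 444 px.
4 columns + 3 column gaps: 4c + 3·12 = 444.
4c = 444 − 36 = 408, so c = 102 px.
3 columns plus 2 column gaps: 306 + 24 = 330 px.
2 columns + 1 column gap: 2d + 1·36 = 330.
2d = 330 − 36 = 294, so d = 147 px.

147 px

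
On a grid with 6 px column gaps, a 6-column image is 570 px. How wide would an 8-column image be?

6c + 5·6 = 570 → 6c = 540 → c = 90 px.
Span of 8: 8·90 + 7·6 = 720 + 42 = 762 px.

762 px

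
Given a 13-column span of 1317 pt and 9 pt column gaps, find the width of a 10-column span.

1011 pt

1317 − 12·9 = 1209; ÷13 gives c = 93 pt.
10 columns plus 9 column gaps: 930 + 81 = 1011 pt.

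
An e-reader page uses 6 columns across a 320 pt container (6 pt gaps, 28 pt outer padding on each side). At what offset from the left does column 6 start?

253 pt

Take off 56 pt of margins, leaving 264 pt.
264 − 5·6 = 234; ÷6 gives c = 39 pt.
Before column 6: the margin + 5 columns + 5 gaps.
Offset = 28 + 5·(39 + 6) = 28 + 225 = 253 pt.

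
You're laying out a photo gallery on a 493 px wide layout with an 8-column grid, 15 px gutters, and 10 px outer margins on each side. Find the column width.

Subtract both margins: 493 − 2·10 = 473 px.
8 columns + 7 gutters: 8c + 7·15 = 473.
8c = 473 − 105 = 368, so c = 46 px.

46 px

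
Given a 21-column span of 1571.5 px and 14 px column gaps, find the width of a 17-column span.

1269.5 px

Subtracting 20 column gaps of 14 leaves 1291.5 for 21 columns, so c = 61.5 px.
17 columns plus 16 column gaps: 1045.5 + 224 = 1269.5 px.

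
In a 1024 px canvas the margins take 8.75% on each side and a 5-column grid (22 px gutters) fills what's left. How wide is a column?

151.36 px

Margins: 8.75% × 1024 = 89.6 px each, so content = 1024 − 179.2 = 844.8 px.
5 columns + 4 gutters: 5c + 4·22 = 844.8.
5c = 844.8 − 88 = 756.8, so c = 151.36 px.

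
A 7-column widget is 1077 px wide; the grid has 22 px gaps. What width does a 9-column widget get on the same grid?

7c + 6·22 = 1077 → 7c = 945 → c = 135 px.
9 columns plus 8 gaps: 1215 + 176 = 1391 px.

1391 px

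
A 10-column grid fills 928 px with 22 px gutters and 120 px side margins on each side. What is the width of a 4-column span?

262 px

Subtract both margins: 928 − 2·120 = 688 px.
10 columns + 9 gutters: 10c + 9·22 = 688.
10c = 688 − 198 = 490, so c = 49 px.
4 columns plus 3 gutters: 196 + 66 = 262 px.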